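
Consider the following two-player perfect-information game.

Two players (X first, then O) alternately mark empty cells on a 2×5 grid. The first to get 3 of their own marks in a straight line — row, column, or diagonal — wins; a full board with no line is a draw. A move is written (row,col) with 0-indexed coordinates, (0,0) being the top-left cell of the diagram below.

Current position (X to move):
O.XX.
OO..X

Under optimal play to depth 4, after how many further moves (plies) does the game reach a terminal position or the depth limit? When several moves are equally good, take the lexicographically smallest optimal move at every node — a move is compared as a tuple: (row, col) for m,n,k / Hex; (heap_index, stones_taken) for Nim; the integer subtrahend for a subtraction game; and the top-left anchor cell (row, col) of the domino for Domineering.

PV length from [O.XX./OO..X]: 1 ply

ply 1, X at O.XX./OO..X | (0,1)=+1→OXXX./OO..X*; (0,4)=+1→O.XXX/OO..X; (1,2)=+1→O.XX./OOX.X; (1,3)=-1→O.XX./OO.XX
ply 2: OXXX./OO..X is terminal -1 (O); from O.XX./OO..X depth 4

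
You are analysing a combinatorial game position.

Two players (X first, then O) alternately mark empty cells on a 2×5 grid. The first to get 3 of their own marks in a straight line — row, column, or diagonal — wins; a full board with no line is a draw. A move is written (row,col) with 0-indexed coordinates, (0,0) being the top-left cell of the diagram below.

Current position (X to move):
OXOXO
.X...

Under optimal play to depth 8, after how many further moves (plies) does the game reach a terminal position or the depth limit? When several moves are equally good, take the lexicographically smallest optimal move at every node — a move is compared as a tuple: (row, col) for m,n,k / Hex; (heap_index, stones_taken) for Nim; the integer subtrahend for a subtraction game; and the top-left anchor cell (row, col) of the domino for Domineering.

[OXOXO/.X...] X move#1: (1,0):+0/OXOXO/XX..., (1,2):+1/OXOXO/.XX..*, (1,3):+0/OXOXO/.X.X., (1,4):+0/OXOXO/.X..X
[OXOXO/.XX..] O move#2: (1,0):-1/OXOXO/OXX..*, (1,3):-1/OXOXO/.XXO., (1,4):-1/OXOXO/.XX.O
[OXOXO/OXX..] X move#3: (1,3):+1/OXOXO/OXXX.*, (1,4):+0/OXOXO/OXX.X
[OXOXO/OXXX.] end (terminal -1, O#4); searched OXOXO/.X... to 8

PV length from [OXOXO/.X...]: 3 plies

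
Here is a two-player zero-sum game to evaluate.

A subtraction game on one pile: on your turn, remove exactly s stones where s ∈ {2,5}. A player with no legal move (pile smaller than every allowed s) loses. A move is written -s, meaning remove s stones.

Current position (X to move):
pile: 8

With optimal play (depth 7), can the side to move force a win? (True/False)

X winning at [8]: False

p1 X@[8]: -2[6]-1* -5[3]-1
p2 O@[6]: -2[4]+1* -5[1]+1
p3 X@[4]: -2[2]-1*
p4 O@[2]: -2[0]+1*
p5 X@[0] terminal -1; root [8] d7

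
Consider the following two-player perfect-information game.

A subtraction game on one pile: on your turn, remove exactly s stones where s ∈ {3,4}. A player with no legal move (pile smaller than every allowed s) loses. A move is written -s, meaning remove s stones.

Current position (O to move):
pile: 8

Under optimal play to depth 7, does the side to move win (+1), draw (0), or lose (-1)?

p1 O@[8]: -3[5]-1* -4[4]-1
p2 X@[5]: -3[2]+1* -4[1]+1
p3 O@[2] terminal -1; root [8] d7

value(8, O) = -1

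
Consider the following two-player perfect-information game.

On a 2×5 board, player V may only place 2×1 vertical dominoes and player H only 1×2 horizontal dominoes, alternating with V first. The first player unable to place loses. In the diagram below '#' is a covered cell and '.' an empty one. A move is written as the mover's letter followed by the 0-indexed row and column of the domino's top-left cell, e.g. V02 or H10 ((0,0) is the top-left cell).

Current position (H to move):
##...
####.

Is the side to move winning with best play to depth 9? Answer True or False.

ply 1, H at ##.../####. | H02=-1→####./####.; H03=+1→##.##/####.*
ply 2: ##.##/####. is terminal -1 (V); from ##.../####. depth 9

H winning at [##.../####.]: True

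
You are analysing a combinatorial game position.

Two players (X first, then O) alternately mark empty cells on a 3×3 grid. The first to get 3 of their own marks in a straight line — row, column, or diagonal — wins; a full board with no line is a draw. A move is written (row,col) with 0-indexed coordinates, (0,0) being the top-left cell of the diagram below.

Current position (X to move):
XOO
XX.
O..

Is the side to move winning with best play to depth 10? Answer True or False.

X winning at [XOO/XX./O..]: True

ply 1, X at XOO/XX./O.. | (1,2)=+1→XOO/XXX/O..*; (2,1)=+1→XOO/XX./OX.; (2,2)=+1→XOO/XX./O.X
ply 2: XOO/XXX/O.. is terminal -1 (O); from XOO/XX./O.. depth 10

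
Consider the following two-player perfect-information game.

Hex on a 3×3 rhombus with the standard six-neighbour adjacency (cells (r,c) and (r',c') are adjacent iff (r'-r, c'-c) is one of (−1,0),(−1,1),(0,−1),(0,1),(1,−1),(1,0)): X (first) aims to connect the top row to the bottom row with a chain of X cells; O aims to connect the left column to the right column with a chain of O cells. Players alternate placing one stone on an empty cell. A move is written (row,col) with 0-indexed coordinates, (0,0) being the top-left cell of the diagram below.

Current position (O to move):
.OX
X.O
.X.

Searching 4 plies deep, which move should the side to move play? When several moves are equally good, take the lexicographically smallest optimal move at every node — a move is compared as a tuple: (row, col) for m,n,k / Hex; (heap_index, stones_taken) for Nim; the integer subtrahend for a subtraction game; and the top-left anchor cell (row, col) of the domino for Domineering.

O's best at [.OX/X.O/.X.]: (1,1)

ply 1, O at .OX/X.O/.X. | (0,0)=-1→OOX/X.O/.X.; (1,1)=+1→.OX/XOO/.X.*; (2,0)=-1→.OX/X.O/OX.; (2,2)=-1→.OX/X.O/.XO
ply 2, X at .OX/XOO/.X. | (0,0)=-1→XOX/XOO/.X.*; (2,0)=-1→.OX/XOO/XX.; (2,2)=-1→.OX/XOO/.XX
ply 3, O at XOX/XOO/.X. | (2,0)=+1→XOX/XOO/OX.*; (2,2)=-1→XOX/XOO/.XO
ply 4: XOX/XOO/OX. is terminal -1 (X); from .OX/X.O/.X. depth 4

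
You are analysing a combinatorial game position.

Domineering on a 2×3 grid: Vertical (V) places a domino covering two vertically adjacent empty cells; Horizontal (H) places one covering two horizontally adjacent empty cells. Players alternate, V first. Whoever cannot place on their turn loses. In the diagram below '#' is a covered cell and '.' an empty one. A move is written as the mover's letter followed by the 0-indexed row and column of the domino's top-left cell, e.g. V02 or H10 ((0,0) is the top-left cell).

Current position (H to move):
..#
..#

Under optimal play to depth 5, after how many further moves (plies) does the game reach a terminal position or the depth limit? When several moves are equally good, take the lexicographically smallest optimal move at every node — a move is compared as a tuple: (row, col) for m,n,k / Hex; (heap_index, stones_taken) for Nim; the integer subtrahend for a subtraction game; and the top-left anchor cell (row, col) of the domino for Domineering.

ply 1, H at ..#/..# | H00=+1→###/..#*; H10=+1→..#/###
ply 2: ###/..# is terminal -1 (V); from ..#/..# depth 5

PV length from [..#/..#]: 1 ply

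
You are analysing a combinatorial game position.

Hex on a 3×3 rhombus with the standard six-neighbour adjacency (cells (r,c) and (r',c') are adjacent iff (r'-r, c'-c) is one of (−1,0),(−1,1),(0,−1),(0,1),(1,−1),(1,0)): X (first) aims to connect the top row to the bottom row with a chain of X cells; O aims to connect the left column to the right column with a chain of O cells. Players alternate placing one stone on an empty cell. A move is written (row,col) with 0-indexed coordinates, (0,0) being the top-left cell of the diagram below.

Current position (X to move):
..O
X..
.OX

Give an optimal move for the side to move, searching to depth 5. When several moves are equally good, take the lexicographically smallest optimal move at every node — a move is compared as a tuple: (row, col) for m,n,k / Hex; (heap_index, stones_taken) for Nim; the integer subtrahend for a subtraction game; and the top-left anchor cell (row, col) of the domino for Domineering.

p1 X@[..O/X../.OX]: (0,0)[X.O/X../.OX]-1 (0,1)[.XO/X../.OX]-1 (1,1)[..O/XX./.OX]+1* (1,2)[..O/X.X/.OX]+1 (2,0)[..O/X../XOX]+1
p2 O@[..O/XX./.OX]: (0,0)[O.O/XX./.OX]-1* (0,1)[.OO/XX./.OX]-1 (1,2)[..O/XXO/.OX]-1 (2,0)[..O/XX./OOX]-1
p3 X@[O.O/XX./.OX]: (0,1)[OXO/XX./.OX]+1* (1,2)[O.O/XXX/.OX]-1 (2,0)[O.O/XX./XOX]-1
p4 O@[OXO/XX./.OX]: (1,2)[OXO/XXO/.OX]-1* (2,0)[OXO/XX./OOX]-1
p5 X@[OXO/XXO/.OX]: (2,0)[OXO/XXO/XOX]+1*
p6 O@[OXO/XXO/XOX] terminal -1; root [..O/X../.OX] d5

X's best at [..O/X../.OX]: (1,1)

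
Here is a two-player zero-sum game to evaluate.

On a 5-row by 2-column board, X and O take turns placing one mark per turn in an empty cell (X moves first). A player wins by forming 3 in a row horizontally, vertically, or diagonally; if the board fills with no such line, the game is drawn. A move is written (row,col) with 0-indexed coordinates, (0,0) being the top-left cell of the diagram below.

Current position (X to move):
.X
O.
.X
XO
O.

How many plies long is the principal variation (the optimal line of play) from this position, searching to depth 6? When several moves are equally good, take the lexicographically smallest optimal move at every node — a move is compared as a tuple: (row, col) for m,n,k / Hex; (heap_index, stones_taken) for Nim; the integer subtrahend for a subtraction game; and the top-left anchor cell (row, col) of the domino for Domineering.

ply 1, X at .X/O./.X/XO/O. | (0,0)=+0→XX/O./.X/XO/O.; (1,1)=+1→.X/OX/.X/XO/O.*; (2,0)=+0→.X/O./XX/XO/O.; (4,1)=+0→.X/O./.X/XO/OX
ply 2: .X/OX/.X/XO/O. is terminal -1 (O); from .X/O./.X/XO/O. depth 6

PV length from [.X/O./.X/XO/O.]: 1 ply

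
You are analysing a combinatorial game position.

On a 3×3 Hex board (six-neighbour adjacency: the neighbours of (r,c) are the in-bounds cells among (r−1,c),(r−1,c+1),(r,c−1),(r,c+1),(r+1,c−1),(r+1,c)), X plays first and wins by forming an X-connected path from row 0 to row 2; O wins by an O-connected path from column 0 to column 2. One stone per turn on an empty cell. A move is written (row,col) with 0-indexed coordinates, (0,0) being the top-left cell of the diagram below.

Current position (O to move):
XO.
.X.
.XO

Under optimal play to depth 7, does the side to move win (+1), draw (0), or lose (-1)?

[XO./.X./.XO] O move#1: (0,2):-1/XOO/.X./.XO*, (1,0):-1/XO./OX./.XO, (1,2):-1/XO./.XO/.XO, (2,0):-1/XO./.X./OXO
[XOO/.X./.XO] X move#2: (1,0):+1/XOO/XX./.XO*, (1,2):-1/XOO/.XX/.XO, (2,0):-1/XOO/.X./XXO
[XOO/XX./.XO] end (terminal -1, O#3); searched XO./.X./.XO to 7

value(XO./.X./.XO, O) = -1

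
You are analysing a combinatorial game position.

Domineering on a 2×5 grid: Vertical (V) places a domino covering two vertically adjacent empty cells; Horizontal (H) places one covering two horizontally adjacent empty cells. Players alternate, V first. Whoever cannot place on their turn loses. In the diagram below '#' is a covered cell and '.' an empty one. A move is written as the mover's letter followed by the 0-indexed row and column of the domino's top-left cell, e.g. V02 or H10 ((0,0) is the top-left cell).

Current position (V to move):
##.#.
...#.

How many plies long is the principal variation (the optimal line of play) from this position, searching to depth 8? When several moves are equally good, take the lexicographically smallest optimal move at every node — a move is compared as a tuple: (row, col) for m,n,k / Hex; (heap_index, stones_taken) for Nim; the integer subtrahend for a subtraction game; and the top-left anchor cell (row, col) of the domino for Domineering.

PV length from [##.#./...#.]: 3 plies

p1 V@[##.#./...#.]: V02[####./..##.]+1* V04[##.##/...##]-1
p2 H@[####./..##.]: H10[####./####.]-1*
p3 V@[####./####.]: V04[#####/#####]+1*
p4 H@[#####/#####] terminal -1; root [##.#./...#.] d8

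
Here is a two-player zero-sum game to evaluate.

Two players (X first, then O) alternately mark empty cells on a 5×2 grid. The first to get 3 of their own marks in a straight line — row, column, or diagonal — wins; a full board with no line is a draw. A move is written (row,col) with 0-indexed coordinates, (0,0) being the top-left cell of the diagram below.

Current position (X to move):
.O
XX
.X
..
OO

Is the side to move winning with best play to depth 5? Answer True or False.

X winning at [.O/XX/.X/../OO]: True

p1 X@[.O/XX/.X/../OO]: (0,0)[XO/XX/.X/../OO]+1* (2,0)[.O/XX/XX/../OO]+1 (3,0)[.O/XX/.X/X./OO]+1 (3,1)[.O/XX/.X/.X/OO]+1
p2 O@[XO/XX/.X/../OO]: (2,0)[XO/XX/OX/../OO]-1* (3,0)[XO/XX/.X/O./OO]-1 (3,1)[XO/XX/.X/.O/OO]-1
p3 X@[XO/XX/OX/../OO]: (3,0)[XO/XX/OX/X./OO]+0 (3,1)[XO/XX/OX/.X/OO]+1*
p4 O@[XO/XX/OX/.X/OO] terminal -1; root [.O/XX/.X/../OO] d5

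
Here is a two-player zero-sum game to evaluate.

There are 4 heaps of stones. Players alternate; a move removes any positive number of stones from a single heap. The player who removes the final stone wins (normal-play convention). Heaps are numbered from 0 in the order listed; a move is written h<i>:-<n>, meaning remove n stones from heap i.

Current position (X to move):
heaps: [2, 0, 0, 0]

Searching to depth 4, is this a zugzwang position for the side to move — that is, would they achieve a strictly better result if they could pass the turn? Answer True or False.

[(2,0,0,0)] X move#1: h0:-1:-1/(1,0,0,0), h0:-2:+1/(0,0,0,0)*
[(0,0,0,0)] end (terminal -1, O#2); searched (2,0,0,0) to 4
pass branch (O moves first from the same position):
  | [(2,0,0,0)] O move#1: h0:-1:-1/(1,0,0,0), h0:-2:+1/(0,0,0,0)*
  | [(0,0,0,0)] end (terminal -1, X#2); searched (2,0,0,0) to 4
X moving scores +1; X passing scores -1

zugzwang((2,0,0,0), X) = False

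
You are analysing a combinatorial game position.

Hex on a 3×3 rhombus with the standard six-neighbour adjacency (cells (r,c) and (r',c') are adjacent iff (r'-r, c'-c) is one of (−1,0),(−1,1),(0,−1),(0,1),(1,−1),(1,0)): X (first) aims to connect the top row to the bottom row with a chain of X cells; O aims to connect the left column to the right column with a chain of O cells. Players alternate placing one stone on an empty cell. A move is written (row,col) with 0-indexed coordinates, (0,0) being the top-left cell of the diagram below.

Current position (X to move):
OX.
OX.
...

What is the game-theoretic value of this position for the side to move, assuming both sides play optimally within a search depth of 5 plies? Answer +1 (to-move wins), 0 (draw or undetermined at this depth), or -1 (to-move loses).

value(OX./OX./..., X) = +1

ply 1, X at OX./OX./... | (0,2)=+1→OXX/OX./...*; (1,2)=+1→OX./OXX/...; (2,0)=+1→OX./OX./X..; (2,1)=+1→OX./OX./.X.; (2,2)=+1→OX./OX./..X
ply 2, O at OXX/OX./... | (1,2)=-1→OXX/OXO/...*; (2,0)=-1→OXX/OX./O..; (2,1)=-1→OXX/OX./.O.; (2,2)=-1→OXX/OX./..O
ply 3, X at OXX/OXO/... | (2,0)=+1→OXX/OXO/X..*; (2,1)=+1→OXX/OXO/.X.; (2,2)=+1→OXX/OXO/..X
ply 4: OXX/OXO/X.. is terminal -1 (O); from OX./OX./... depth 5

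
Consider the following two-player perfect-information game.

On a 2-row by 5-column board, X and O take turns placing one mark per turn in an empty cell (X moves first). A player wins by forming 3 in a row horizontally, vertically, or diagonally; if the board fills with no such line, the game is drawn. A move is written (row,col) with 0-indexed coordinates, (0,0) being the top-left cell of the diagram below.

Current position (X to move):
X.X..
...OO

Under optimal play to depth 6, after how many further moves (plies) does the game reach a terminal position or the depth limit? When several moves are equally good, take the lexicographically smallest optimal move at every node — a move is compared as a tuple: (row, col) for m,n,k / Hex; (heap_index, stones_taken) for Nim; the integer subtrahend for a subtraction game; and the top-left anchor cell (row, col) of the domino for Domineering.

PV length from [X.X../...OO]: 1 ply

[X.X../...OO] X move#1: (0,1):+1/XXX../...OO*, (0,3):-1/X.XX./...OO, (0,4):-1/X.X.X/...OO, (1,0):-1/X.X../X..OO, (1,1):-1/X.X../.X.OO, (1,2):+0/X.X../..XOO
[XXX../...OO] end (terminal -1, O#2); searched X.X../...OO to 6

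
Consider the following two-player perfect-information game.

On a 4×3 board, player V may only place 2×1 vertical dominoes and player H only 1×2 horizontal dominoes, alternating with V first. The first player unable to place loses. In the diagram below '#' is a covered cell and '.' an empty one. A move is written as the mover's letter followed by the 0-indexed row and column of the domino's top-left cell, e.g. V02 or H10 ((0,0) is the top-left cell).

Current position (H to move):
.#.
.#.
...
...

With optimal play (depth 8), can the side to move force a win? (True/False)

ply 1, H at .#./.#./.../... | H20=-1→.#./.#./##./...*; H21=-1→.#./.#./.##/...; H30=-1→.#./.#./.../##.; H31=-1→.#./.#./.../.##
ply 2, V at .#./.#./##./... | V00=+1→##./##./##./...*; V02=+1→.##/.##/##./...; V12=+1→.#./.##/###/...; V22=+1→.#./.#./###/..#
ply 3, H at ##./##./##./... | H30=-1→##./##./##./##.*; H31=-1→##./##./##./.##
ply 4, V at ##./##./##./##. | V02=+1→###/###/##./##.*; V12=+1→##./###/###/##.; V22=+1→##./##./###/###
ply 5: ###/###/##./##. is terminal -1 (H); from .#./.#./.../... depth 8

H winning at [.#./.#./.../...]: False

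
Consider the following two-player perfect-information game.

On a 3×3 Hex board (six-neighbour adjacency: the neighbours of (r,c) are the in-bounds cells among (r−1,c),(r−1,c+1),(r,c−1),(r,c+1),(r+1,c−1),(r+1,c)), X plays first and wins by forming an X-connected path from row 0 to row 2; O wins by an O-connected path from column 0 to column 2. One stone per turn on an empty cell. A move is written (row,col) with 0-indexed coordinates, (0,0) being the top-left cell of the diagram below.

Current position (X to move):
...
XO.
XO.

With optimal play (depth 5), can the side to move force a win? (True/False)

X winning at [.../XO./XO.]: True

[.../XO./XO.] X move#1: (0,0):+1/X../XO./XO.*, (0,1):+1/.X./XO./XO., (0,2):+1/..X/XO./XO., (1,2):+1/.../XOX/XO., (2,2):+1/.../XO./XOX
[X../XO./XO.] end (terminal -1, O#2); searched .../XO./XO. to 5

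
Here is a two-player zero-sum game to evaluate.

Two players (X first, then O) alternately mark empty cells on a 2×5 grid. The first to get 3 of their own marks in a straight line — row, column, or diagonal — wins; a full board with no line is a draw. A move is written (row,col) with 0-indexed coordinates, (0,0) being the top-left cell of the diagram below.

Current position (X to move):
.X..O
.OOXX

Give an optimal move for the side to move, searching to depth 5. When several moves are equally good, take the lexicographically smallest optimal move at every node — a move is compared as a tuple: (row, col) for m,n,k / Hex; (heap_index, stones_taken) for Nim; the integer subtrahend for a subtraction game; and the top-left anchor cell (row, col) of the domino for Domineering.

p1 X@[.X..O/.OOXX]: (0,0)[XX..O/.OOXX]-1 (0,2)[.XX.O/.OOXX]-1 (0,3)[.X.XO/.OOXX]-1 (1,0)[.X..O/XOOXX]+0*
p2 O@[.X..O/XOOXX]: (0,0)[OX..O/XOOXX]+0* (0,2)[.XO.O/XOOXX]+0 (0,3)[.X.OO/XOOXX]+0
p3 X@[OX..O/XOOXX]: (0,2)[OXX.O/XOOXX]+0* (0,3)[OX.XO/XOOXX]+0
p4 O@[OXX.O/XOOXX]: (0,3)[OXXOO/XOOXX]+0*
p5 X@[OXXOO/XOOXX] terminal +0; root [.X..O/.OOXX] d5

X's best at [.X..O/.OOXX]: (1,0)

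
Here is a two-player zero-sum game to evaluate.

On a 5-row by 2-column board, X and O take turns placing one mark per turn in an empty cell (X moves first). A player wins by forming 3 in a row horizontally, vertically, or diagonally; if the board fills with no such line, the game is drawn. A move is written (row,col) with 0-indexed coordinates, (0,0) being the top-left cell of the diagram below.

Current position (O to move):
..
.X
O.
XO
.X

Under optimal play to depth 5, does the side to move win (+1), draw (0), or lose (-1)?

value(../.X/O./XO/.X, O) = 0

[../.X/O./XO/.X] O move#1: (0,0):+0/O./.X/O./XO/.X*, (0,1):+0/.O/.X/O./XO/.X, (1,0):+0/../OX/O./XO/.X, (2,1):+0/../.X/OO/XO/.X, (4,0):+0/../.X/O./XO/OX
[O./.X/O./XO/.X] X move#2: (0,1):-1/OX/.X/O./XO/.X, (1,0):+0/O./XX/O./XO/.X*, (2,1):-1/O./.X/OX/XO/.X, (4,0):-1/O./.X/O./XO/XX
[O./XX/O./XO/.X] O move#3: (0,1):+0/OO/XX/O./XO/.X*, (2,1):+0/O./XX/OO/XO/.X, (4,0):+0/O./XX/O./XO/OX
[OO/XX/O./XO/.X] X move#4: (2,1):+0/OO/XX/OX/XO/.X*, (4,0):+0/OO/XX/O./XO/XX
[OO/XX/OX/XO/.X] O move#5: (4,0):+0/OO/XX/OX/XO/OX*
[OO/XX/OX/XO/OX] end (terminal +0, X#6); searched ../.X/O./XO/.X to 5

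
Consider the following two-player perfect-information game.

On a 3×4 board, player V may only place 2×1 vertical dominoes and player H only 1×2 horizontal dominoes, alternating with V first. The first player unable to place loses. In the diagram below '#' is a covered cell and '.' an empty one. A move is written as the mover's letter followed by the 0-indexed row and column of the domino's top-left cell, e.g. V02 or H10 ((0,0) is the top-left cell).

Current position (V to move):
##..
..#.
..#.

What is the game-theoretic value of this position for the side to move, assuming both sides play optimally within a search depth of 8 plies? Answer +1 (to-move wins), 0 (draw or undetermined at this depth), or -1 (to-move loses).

ply 1, V at ##../..#./..#. | V03=-1→##.#/..##/..#.; V10=+1→##../#.#./#.#.*; V11=+1→##../.##./.##.; V13=-1→##../..##/..##
ply 2, H at ##../#.#./#.#. | H02=-1→####/#.#./#.#.*
ply 3, V at ####/#.#./#.#. | V11=+1→####/###./###.*; V13=+1→####/#.##/#.##
ply 4: ####/###./###. is terminal -1 (H); from ##../..#./..#. depth 8

value(##../..#./..#., V) = +1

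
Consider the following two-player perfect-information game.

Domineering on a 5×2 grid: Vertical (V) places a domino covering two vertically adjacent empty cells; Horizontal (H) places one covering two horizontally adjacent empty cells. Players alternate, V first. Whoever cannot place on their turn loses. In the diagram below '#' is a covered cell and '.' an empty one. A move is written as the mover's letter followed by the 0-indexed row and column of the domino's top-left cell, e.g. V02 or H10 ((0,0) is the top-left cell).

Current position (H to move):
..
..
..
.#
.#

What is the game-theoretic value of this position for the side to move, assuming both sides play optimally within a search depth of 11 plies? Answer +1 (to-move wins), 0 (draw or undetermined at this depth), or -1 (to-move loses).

ply 1, H at ../../../.#/.# | H00=-1→##/../../.#/.#; H10=+1→../##/../.#/.#*; H20=-1→../../##/.#/.#
ply 2, V at ../##/../.#/.# | V20=-1→../##/#./##/.#*; V30=-1→../##/../##/##
ply 3, H at ../##/#./##/.# | H00=+1→##/##/#./##/.#*
ply 4: ##/##/#./##/.# is terminal -1 (V); from ../../../.#/.# depth 11

value(../../../.#/.#, H) = +1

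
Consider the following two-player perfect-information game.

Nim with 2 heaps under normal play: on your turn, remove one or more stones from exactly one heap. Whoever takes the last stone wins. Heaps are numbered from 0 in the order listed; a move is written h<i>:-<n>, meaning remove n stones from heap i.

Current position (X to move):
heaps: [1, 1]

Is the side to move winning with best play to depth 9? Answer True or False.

p1 X@[(1,1)]: h0:-1[(0,1)]-1* h1:-1[(1,0)]-1
p2 O@[(0,1)]: h1:-1[(0,0)]+1*
p3 X@[(0,0)] terminal -1; root [(1,1)] d9

X winning at [(1,1)]: False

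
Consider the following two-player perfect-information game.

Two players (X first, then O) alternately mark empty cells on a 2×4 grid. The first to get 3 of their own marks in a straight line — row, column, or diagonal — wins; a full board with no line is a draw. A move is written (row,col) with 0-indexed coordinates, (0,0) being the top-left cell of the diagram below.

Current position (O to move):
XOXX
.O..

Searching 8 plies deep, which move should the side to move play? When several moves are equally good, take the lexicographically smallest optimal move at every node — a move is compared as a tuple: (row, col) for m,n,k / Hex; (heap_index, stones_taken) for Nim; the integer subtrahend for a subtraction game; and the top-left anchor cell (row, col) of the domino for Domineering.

[XOXX/.O..] O move#1: (1,0):+0/XOXX/OO.., (1,2):+1/XOXX/.OO.*, (1,3):+0/XOXX/.O.O
[XOXX/.OO.] X move#2: (1,0):-1/XOXX/XOO.*, (1,3):-1/XOXX/.OOX
[XOXX/XOO.] O move#3: (1,3):+1/XOXX/XOOO*
[XOXX/XOOO] end (terminal -1, X#4); searched XOXX/.O.. to 8

O's best at [XOXX/.O..]: (1,2)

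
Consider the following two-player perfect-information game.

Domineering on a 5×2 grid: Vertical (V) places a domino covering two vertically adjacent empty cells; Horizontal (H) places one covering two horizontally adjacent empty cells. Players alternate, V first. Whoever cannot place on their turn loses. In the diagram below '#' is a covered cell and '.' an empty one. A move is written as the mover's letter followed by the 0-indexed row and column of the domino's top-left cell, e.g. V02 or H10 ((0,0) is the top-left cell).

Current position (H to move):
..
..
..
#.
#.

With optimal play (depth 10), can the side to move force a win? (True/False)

H winning at [../../../#./#.]: True

ply 1, H at ../../../#./#. | H00=-1→##/../../#./#.; H10=+1→../##/../#./#.*; H20=-1→../../##/#./#.
ply 2, V at ../##/../#./#. | V21=-1→../##/.#/##/#.*; V31=-1→../##/../##/##
ply 3, H at ../##/.#/##/#. | H00=+1→##/##/.#/##/#.*
ply 4: ##/##/.#/##/#. is terminal -1 (V); from ../../../#./#. depth 10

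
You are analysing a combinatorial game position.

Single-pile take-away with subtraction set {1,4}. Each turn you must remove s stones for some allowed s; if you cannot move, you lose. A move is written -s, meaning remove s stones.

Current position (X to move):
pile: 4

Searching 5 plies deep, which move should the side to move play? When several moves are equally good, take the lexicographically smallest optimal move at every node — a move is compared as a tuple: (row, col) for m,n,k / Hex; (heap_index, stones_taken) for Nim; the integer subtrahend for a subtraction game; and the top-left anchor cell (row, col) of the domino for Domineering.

[4] X move#1: -1:-1/3, -4:+1/0*
[0] end (terminal -1, O#2); searched 4 to 5

X's best at [4]: -4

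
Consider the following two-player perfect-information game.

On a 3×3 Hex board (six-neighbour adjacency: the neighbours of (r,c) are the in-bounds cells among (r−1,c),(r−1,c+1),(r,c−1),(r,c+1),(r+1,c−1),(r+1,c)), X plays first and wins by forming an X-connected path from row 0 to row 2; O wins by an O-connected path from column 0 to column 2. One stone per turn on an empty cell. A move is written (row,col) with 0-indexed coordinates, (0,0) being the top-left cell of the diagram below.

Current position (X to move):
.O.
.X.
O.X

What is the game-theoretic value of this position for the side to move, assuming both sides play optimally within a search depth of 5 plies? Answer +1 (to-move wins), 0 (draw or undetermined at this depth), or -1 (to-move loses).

value(.O./.X./O.X, X) = +1

[.O./.X./O.X] X move#1: (0,0):+1/XO./.X./O.X*, (0,2):+1/.OX/.X./O.X, (1,0):+1/.O./XX./O.X, (1,2):-1/.O./.XX/O.X, (2,1):-1/.O./.X./OXX
[XO./.X./O.X] O move#2: (0,2):-1/XOO/.X./O.X*, (1,0):-1/XO./OX./O.X, (1,2):-1/XO./.XO/O.X, (2,1):-1/XO./.X./OOX
[XOO/.X./O.X] X move#3: (1,0):+1/XOO/XX./O.X*, (1,2):-1/XOO/.XX/O.X, (2,1):-1/XOO/.X./OXX
[XOO/XX./O.X] O move#4: (1,2):-1/XOO/XXO/O.X*, (2,1):-1/XOO/XX./OOX
[XOO/XXO/O.X] X move#5: (2,1):+1/XOO/XXO/OXX*
[XOO/XXO/OXX] end (terminal -1, O#6); searched .O./.X./O.X to 5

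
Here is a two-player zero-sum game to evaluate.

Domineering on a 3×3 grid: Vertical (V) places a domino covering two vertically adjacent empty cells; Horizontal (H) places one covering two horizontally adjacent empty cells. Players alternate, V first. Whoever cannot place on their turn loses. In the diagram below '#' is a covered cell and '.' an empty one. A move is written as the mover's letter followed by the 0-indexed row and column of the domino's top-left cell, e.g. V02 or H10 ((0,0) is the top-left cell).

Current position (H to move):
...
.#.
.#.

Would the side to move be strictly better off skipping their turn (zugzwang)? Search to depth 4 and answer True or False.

ply 1, H at .../.#./.#. | H00=-1→##./.#./.#.*; H01=-1→.##/.#./.#.
ply 2, V at ##./.#./.#. | V02=+1→###/.##/.#.*; V10=+1→##./##./##.; V12=+1→##./.##/.##
ply 3: ###/.##/.#. is terminal -1 (H); from .../.#./.#. depth 4
suppose H passes — search the same position with V to move:
pass> ply 1, V at .../.#./.#. | V00=+1→#../##./.#.*; V02=+1→..#/.##/.#.; V10=+1→.../##./##.; V12=+1→.../.##/.##
pass> ply 2, H at #../##./.#. | H01=-1→###/##./.#.*
pass> ply 3, V at ###/##./.#. | V12=+1→###/###/.##*
pass> ply 4: ###/###/.## is terminal -1 (H); from .../.#./.#. depth 4
for H: play -1, pass -1

zugzwang(.../.#./.#., H) = False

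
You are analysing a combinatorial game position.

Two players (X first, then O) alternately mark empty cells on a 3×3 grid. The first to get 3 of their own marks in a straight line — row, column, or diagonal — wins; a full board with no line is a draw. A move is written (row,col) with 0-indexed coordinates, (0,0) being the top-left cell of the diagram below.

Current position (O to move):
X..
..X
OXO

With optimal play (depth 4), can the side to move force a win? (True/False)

[X../..X/OXO] O move#1: (0,1):+0/XO./..X/OXO*, (0,2):-1/X.O/..X/OXO, (1,0):-1/X../O.X/OXO, (1,1):+0/X../.OX/OXO
[XO./..X/OXO] X move#2: (0,2):+0/XOX/..X/OXO*, (1,0):+0/XO./X.X/OXO, (1,1):+0/XO./.XX/OXO
[XOX/..X/OXO] O move#3: (1,0):+0/XOX/O.X/OXO*, (1,1):+0/XOX/.OX/OXO
[XOX/O.X/OXO] X move#4: (1,1):+0/XOX/OXX/OXO*
[XOX/OXX/OXO] end (terminal +0, O#5); searched X../..X/OXO to 4

O winning at [X../..X/OXO]: False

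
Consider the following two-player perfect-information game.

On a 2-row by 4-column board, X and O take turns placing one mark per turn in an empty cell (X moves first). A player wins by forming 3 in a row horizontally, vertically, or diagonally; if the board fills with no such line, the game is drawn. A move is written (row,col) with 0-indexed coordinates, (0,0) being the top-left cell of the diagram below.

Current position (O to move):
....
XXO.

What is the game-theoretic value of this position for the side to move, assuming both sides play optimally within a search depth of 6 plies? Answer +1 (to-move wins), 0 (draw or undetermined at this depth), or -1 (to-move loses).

value(..../XXO., O) = 0

ply 1, O at ..../XXO. | (0,0)=+0→O.../XXO.*; (0,1)=+0→.O../XXO.; (0,2)=+0→..O./XXO.; (0,3)=+0→...O/XXO.; (1,3)=+0→..../XXOO
ply 2, X at O.../XXO. | (0,1)=+0→OX../XXO.*; (0,2)=+0→O.X./XXO.; (0,3)=+0→O..X/XXO.; (1,3)=+0→O.../XXOX
ply 3, O at OX../XXO. | (0,2)=+0→OXO./XXO.*; (0,3)=+0→OX.O/XXO.; (1,3)=+0→OX../XXOO
ply 4, X at OXO./XXO. | (0,3)=+0→OXOX/XXO.*; (1,3)=+0→OXO./XXOX
ply 5, O at OXOX/XXO. | (1,3)=+0→OXOX/XXOO*
ply 6: OXOX/XXOO is terminal +0 (X); from ..../XXO. depth 6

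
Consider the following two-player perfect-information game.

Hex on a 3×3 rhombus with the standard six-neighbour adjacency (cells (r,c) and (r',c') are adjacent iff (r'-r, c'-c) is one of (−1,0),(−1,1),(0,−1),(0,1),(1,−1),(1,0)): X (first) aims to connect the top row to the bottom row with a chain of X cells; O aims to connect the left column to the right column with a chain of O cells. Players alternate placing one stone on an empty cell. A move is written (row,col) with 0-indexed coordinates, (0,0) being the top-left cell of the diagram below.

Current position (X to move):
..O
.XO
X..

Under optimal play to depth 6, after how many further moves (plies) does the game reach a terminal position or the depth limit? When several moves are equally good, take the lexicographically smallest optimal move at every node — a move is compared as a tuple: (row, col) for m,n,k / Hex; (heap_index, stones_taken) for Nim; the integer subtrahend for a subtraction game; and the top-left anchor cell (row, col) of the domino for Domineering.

PV length from [..O/.XO/X..]: 3 plies

p1 X@[..O/.XO/X..]: (0,0)[X.O/.XO/X..]+1* (0,1)[.XO/.XO/X..]+1 (1,0)[..O/XXO/X..]+1 (2,1)[..O/.XO/XX.]-1 (2,2)[..O/.XO/X.X]-1
p2 O@[X.O/.XO/X..]: (0,1)[XOO/.XO/X..]-1* (1,0)[X.O/OXO/X..]-1 (2,1)[X.O/.XO/XO.]-1 (2,2)[X.O/.XO/X.O]-1
p3 X@[XOO/.XO/X..]: (1,0)[XOO/XXO/X..]+1* (2,1)[XOO/.XO/XX.]-1 (2,2)[XOO/.XO/X.X]-1
p4 O@[XOO/XXO/X..] terminal -1; root [..O/.XO/X..] d6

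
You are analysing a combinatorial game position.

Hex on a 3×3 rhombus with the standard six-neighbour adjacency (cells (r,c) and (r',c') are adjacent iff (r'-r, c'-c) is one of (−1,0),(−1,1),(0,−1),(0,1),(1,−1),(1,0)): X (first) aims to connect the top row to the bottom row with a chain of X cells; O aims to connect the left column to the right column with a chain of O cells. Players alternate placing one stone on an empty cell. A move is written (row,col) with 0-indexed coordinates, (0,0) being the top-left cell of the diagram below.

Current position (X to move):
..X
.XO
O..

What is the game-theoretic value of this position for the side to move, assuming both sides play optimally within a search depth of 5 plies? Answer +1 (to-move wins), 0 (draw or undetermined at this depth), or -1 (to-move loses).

ply 1, X at ..X/.XO/O.. | (0,0)=-1→X.X/.XO/O..; (0,1)=-1→.XX/.XO/O..; (1,0)=-1→..X/XXO/O..; (2,1)=+1→..X/.XO/OX.*; (2,2)=-1→..X/.XO/O.X
ply 2: ..X/.XO/OX. is terminal -1 (O); from ..X/.XO/O.. depth 5

value(..X/.XO/O.., X) = +1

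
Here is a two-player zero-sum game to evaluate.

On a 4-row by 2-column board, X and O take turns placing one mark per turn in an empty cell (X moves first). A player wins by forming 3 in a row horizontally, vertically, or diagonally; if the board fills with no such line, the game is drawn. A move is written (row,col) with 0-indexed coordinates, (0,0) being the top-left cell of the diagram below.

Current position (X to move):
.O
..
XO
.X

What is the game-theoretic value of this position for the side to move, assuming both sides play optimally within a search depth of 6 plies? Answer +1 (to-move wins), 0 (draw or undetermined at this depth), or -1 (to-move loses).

p1 X@[.O/../XO/.X]: (0,0)[XO/../XO/.X]-1 (1,0)[.O/X./XO/.X]-1 (1,1)[.O/.X/XO/.X]+0* (3,0)[.O/../XO/XX]-1
p2 O@[.O/.X/XO/.X]: (0,0)[OO/.X/XO/.X]+0* (1,0)[.O/OX/XO/.X]+0 (3,0)[.O/.X/XO/OX]+0
p3 X@[OO/.X/XO/.X]: (1,0)[OO/XX/XO/.X]+0* (3,0)[OO/.X/XO/XX]+0
p4 O@[OO/XX/XO/.X]: (3,0)[OO/XX/XO/OX]+0*
p5 X@[OO/XX/XO/OX] terminal +0; root [.O/../XO/.X] d6

value(.O/../XO/.X, X) = 0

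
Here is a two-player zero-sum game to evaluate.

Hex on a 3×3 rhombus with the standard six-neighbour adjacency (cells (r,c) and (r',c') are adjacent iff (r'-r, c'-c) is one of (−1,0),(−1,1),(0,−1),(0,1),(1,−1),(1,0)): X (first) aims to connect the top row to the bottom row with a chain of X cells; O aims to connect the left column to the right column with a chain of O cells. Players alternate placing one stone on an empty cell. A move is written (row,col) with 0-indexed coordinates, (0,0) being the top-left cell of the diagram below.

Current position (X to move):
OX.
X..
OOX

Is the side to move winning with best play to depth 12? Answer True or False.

X winning at [OX./X../OOX]: True

p1 X@[OX./X../OOX]: (0,2)[OXX/X../OOX]-1 (1,1)[OX./XX./OOX]-1 (1,2)[OX./X.X/OOX]+1*
p2 O@[OX./X.X/OOX]: (0,2)[OXO/X.X/OOX]-1* (1,1)[OX./XOX/OOX]-1
p3 X@[OXO/X.X/OOX]: (1,1)[OXO/XXX/OOX]+1*
p4 O@[OXO/XXX/OOX] terminal -1; root [OX./X../OOX] d12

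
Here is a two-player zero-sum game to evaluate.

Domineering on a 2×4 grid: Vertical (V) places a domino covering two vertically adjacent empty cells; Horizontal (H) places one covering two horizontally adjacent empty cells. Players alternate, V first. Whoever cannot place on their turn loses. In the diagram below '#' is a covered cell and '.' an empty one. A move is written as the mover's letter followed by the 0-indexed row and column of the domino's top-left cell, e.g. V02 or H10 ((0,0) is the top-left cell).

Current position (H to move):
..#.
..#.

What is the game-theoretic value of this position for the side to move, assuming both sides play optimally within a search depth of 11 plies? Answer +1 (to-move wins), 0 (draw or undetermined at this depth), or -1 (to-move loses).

value(..#./..#., H) = +1

p1 H@[..#./..#.]: H00[###./..#.]+1* H10[..#./###.]+1
p2 V@[###./..#.]: V03[####/..##]-1*
p3 H@[####/..##]: H10[####/####]+1*
p4 V@[####/####] terminal -1; root [..#./..#.] d11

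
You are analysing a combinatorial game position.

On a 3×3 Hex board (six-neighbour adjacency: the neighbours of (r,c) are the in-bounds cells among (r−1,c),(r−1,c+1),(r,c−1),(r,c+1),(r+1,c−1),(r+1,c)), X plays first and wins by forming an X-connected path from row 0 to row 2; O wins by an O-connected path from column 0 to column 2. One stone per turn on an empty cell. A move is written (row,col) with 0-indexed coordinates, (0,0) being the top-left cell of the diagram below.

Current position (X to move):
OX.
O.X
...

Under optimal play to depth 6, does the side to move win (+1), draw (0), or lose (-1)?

value(OX./O.X/..., X) = +1

ply 1, X at OX./O.X/... | (0,2)=+1→OXX/O.X/...*; (1,1)=+1→OX./OXX/...; (2,0)=+1→OX./O.X/X..; (2,1)=+1→OX./O.X/.X.; (2,2)=+1→OX./O.X/..X
ply 2, O at OXX/O.X/... | (1,1)=-1→OXX/OOX/...*; (2,0)=-1→OXX/O.X/O..; (2,1)=-1→OXX/O.X/.O.; (2,2)=-1→OXX/O.X/..O
ply 3, X at OXX/OOX/... | (2,0)=+1→OXX/OOX/X..*; (2,1)=+1→OXX/OOX/.X.; (2,2)=+1→OXX/OOX/..X
ply 4, O at OXX/OOX/X.. | (2,1)=-1→OXX/OOX/XO.*; (2,2)=-1→OXX/OOX/X.O
ply 5, X at OXX/OOX/XO. | (2,2)=+1→OXX/OOX/XOX*
ply 6: OXX/OOX/XOX is terminal -1 (O); from OX./O.X/... depth 6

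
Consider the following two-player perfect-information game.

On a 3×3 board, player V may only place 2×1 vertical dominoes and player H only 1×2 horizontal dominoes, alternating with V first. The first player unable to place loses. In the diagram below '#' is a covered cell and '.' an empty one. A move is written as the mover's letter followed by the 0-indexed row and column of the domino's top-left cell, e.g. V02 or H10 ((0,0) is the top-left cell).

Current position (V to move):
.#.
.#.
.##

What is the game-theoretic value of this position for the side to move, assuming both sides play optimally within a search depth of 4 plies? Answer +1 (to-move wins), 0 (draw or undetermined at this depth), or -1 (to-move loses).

p1 V@[.#./.#./.##]: V00[##./##./.##]+1* V02[.##/.##/.##]+1 V10[.#./##./###]+1
p2 H@[##./##./.##] terminal -1; root [.#./.#./.##] d4

value(.#./.#./.##, V) = +1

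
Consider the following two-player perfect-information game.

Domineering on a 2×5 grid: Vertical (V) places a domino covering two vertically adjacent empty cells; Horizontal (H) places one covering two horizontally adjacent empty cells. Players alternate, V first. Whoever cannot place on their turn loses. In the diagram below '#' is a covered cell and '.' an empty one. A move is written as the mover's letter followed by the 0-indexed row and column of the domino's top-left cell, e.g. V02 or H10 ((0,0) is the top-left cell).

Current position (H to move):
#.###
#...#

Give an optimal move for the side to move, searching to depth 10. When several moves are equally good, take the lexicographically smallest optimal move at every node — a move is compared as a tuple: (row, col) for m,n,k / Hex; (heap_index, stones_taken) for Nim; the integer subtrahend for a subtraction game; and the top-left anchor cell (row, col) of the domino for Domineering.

[#.###/#...#] H move#1: H11:+1/#.###/###.#*, H12:-1/#.###/#.###
[#.###/###.#] end (terminal -1, V#2); searched #.###/#...# to 10

H's best at [#.###/#...#]: H11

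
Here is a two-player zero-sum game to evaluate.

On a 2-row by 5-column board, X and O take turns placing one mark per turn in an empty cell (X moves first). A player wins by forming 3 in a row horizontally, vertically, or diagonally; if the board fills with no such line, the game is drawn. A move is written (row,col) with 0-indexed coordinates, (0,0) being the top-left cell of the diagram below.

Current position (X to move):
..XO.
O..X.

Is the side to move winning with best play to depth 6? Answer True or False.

[..XO./O..X.] X move#1: (0,0):+1/X.XO./O..X.*, (0,1):+1/.XXO./O..X., (0,4):+0/..XOX/O..X., (1,1):+0/..XO./OX.X., (1,2):+1/..XO./O.XX., (1,4):+0/..XO./O..XX
[X.XO./O..X.] O move#2: (0,1):-1/XOXO./O..X.*, (0,4):-1/X.XOO/O..X., (1,1):-1/X.XO./OO.X., (1,2):-1/X.XO./O.OX., (1,4):-1/X.XO./O..XO
[XOXO./O..X.] X move#3: (0,4):+0/XOXOX/O..X., (1,1):+0/XOXO./OX.X., (1,2):+1/XOXO./O.XX.*, (1,4):+0/XOXO./O..XX
[XOXO./O.XX.] O move#4: (0,4):-1/XOXOO/O.XX.*, (1,1):-1/XOXO./OOXX., (1,4):-1/XOXO./O.XXO
[XOXOO/O.XX.] X move#5: (1,1):+1/XOXOO/OXXX.*, (1,4):+1/XOXOO/O.XXX
[XOXOO/OXXX.] end (terminal -1, O#6); searched ..XO./O..X. to 6

X winning at [..XO./O..X.]: True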